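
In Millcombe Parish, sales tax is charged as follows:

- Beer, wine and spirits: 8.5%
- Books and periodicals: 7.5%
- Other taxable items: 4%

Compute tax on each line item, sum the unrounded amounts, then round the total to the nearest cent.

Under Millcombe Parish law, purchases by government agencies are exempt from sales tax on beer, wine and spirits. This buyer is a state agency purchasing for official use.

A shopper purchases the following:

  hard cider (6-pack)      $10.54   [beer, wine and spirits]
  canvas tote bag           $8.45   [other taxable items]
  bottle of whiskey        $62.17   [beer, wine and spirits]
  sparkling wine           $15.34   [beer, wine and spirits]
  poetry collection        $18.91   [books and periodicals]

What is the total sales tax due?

$1.76

Hard cider (6-pack) $10.54: beer, wine and spirits, buyer-exempt → 0% → $0.00
Canvas tote bag $8.45: other taxable items → 4% → $0.338
Bottle of whiskey $62.17: beer, wine and spirits, buyer-exempt → 0% → $0.00
Sparkling wine $15.34: beer, wine and spirits, buyer-exempt → 0% → $0.00
Poetry collection $18.91: books and periodicals → 7.5% → $1.41825
Unrounded tax sum = $1.75625 → $1.76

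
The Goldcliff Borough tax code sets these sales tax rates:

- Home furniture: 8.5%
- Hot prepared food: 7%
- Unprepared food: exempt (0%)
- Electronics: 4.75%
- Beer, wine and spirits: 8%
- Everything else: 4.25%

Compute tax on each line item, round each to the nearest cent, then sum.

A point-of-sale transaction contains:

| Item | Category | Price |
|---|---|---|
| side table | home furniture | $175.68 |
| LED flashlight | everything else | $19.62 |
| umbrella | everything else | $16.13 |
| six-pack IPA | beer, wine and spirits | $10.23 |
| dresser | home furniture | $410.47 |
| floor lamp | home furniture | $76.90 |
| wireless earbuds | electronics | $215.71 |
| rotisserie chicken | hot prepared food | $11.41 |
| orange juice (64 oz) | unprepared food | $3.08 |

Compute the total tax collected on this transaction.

$69.75

Side table $175.68: home furniture → 8.5% → $14.93
LED flashlight $19.62: everything else → 4.25% → $0.83
Umbrella $16.13: everything else → 4.25% → $0.69
Six-pack IPA $10.23: beer, wine and spirits → 8% → $0.82
Dresser $410.47: home furniture → 8.5% → $34.89
Floor lamp $76.90: home furniture → 8.5% → $6.54
Wireless earbuds $215.71: electronics → 4.75% → $10.25
Rotisserie chicken $11.41: hot prepared food → 7% → $0.80
Orange juice (64 oz) $3.08: unprepared food → 0% → $0.00
Total tax = $14.93 + $0.83 + $0.69 + $0.82 + $34.89 + $6.54 + $10.25 + $0.80 = $69.75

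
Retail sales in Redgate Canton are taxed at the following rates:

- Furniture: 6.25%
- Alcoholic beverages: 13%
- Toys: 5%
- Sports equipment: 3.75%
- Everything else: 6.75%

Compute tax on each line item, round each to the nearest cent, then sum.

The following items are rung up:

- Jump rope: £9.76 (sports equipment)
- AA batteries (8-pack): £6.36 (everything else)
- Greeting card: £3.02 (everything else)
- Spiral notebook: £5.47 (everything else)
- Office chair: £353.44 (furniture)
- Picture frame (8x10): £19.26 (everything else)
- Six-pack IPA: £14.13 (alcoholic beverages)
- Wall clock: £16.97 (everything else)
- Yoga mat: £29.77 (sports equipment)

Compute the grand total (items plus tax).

£487.05

Jump rope £9.76: sports equipment → 3.75% → £0.37
AA batteries (8-pack) £6.36: everything else → 6.75% → £0.43
Greeting card £3.02: everything else → 6.75% → £0.20
Spiral notebook £5.47: everything else → 6.75% → £0.37
Office chair £353.44: furniture → 6.25% → £22.09
Picture frame (8x10) £19.26: everything else → 6.75% → £1.30
Six-pack IPA £14.13: alcoholic beverages → 13% → £1.84
Wall clock £16.97: everything else → 6.75% → £1.15
Yoga mat £29.77: sports equipment → 3.75% → £1.12
Subtotal = £458.18; tax = £28.87; total due = £487.05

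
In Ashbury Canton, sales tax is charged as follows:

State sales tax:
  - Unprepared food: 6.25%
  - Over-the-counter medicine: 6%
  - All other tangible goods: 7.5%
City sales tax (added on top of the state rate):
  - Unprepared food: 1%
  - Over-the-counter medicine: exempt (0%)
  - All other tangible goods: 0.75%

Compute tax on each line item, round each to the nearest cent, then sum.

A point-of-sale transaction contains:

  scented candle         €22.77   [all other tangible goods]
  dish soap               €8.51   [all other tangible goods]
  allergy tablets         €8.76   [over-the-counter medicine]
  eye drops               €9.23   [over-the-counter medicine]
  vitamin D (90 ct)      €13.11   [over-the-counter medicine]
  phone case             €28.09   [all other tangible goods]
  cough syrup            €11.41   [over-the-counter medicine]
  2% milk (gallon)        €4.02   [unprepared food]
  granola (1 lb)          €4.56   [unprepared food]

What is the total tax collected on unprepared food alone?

€0.62

2% milk (gallon) €4.02: unprepared food → 6.25% + 1% city = 7.25% → €0.29
Granola (1 lb) €4.56: unprepared food → 6.25% + 1% city = 7.25% → €0.33
Tax on unprepared food = €0.29 + €0.33 = €0.62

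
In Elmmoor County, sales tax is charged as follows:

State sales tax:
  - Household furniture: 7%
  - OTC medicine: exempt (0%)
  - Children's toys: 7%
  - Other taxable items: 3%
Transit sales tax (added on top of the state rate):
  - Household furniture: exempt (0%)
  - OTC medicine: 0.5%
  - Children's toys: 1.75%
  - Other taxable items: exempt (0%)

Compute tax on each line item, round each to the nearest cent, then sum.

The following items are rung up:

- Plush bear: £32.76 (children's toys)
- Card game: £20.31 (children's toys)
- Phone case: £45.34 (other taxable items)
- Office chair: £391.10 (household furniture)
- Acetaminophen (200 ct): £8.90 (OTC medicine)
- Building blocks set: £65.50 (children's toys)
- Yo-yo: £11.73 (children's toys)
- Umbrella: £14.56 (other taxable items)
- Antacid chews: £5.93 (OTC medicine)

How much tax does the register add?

Plush bear £32.76: children's toys → 7% + 1.75% transit = 8.75% → £2.87
Card game £20.31: children's toys → 7% + 1.75% transit = 8.75% → £1.78
Phone case £45.34: other taxable items → 3% + 0% transit = 3% → £1.36
Office chair £391.10: household furniture → 7% + 0% transit = 7% → £27.38
Acetaminophen (200 ct) £8.90: OTC medicine → 0% + 0.5% transit = 0.5% → £0.04
Building blocks set £65.50: children's toys → 7% + 1.75% transit = 8.75% → £5.73
Yo-yo £11.73: children's toys → 7% + 1.75% transit = 8.75% → £1.03
Umbrella £14.56: other taxable items → 3% + 0% transit = 3% → £0.44
Antacid chews £5.93: OTC medicine → 0% + 0.5% transit = 0.5% → £0.03
Total tax = £2.87 + £1.78 + £1.36 + £27.38 + £0.04 + £5.73 + £1.03 + £0.44 + £0.03 = £40.66

£40.66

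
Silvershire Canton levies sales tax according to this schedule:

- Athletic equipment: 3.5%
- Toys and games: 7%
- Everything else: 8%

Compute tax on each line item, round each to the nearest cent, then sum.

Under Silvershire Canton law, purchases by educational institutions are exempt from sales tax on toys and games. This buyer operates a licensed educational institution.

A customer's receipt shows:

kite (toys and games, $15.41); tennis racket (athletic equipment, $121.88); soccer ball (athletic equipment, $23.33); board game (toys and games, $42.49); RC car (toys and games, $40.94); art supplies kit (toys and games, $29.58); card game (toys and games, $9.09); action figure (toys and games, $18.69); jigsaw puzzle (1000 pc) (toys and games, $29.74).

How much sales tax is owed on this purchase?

Kite $15.41: toys and games, buyer-exempt → 0% → $0.00
Tennis racket $121.88: athletic equipment → 3.5% → $4.27
Soccer ball $23.33: athletic equipment → 3.5% → $0.82
Board game $42.49: toys and games, buyer-exempt → 0% → $0.00
RC car $40.94: toys and games, buyer-exempt → 0% → $0.00
Art supplies kit $29.58: toys and games, buyer-exempt → 0% → $0.00
Card game $9.09: toys and games, buyer-exempt → 0% → $0.00
Action figure $18.69: toys and games, buyer-exempt → 0% → $0.00
Jigsaw puzzle (1000 pc) $29.74: toys and games, buyer-exempt → 0% → $0.00
Total tax = $4.27 + $0.82 = $5.09

$5.09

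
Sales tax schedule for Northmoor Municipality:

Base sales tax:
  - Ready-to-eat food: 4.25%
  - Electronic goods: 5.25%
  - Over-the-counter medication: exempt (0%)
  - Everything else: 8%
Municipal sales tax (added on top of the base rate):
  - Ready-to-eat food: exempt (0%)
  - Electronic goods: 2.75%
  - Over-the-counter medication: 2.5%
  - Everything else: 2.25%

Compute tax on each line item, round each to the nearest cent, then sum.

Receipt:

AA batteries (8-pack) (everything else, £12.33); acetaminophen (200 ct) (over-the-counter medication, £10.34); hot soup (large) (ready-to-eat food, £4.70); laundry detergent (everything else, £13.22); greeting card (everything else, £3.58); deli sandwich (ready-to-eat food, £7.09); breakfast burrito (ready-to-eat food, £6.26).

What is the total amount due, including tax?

£61.54

AA batteries (8-pack) £12.33: everything else → 8% + 2.25% municipal = 10.25% → £1.26
Acetaminophen (200 ct) £10.34: over-the-counter medication → 0% + 2.5% municipal = 2.5% → £0.26
Hot soup (large) £4.70: ready-to-eat food → 4.25% + 0% municipal = 4.25% → £0.20
Laundry detergent £13.22: everything else → 8% + 2.25% municipal = 10.25% → £1.36
Greeting card £3.58: everything else → 8% + 2.25% municipal = 10.25% → £0.37
Deli sandwich £7.09: ready-to-eat food → 4.25% + 0% municipal = 4.25% → £0.30
Breakfast burrito £6.26: ready-to-eat food → 4.25% + 0% municipal = 4.25% → £0.27
Subtotal = £57.52; tax = £4.02; total due = £61.54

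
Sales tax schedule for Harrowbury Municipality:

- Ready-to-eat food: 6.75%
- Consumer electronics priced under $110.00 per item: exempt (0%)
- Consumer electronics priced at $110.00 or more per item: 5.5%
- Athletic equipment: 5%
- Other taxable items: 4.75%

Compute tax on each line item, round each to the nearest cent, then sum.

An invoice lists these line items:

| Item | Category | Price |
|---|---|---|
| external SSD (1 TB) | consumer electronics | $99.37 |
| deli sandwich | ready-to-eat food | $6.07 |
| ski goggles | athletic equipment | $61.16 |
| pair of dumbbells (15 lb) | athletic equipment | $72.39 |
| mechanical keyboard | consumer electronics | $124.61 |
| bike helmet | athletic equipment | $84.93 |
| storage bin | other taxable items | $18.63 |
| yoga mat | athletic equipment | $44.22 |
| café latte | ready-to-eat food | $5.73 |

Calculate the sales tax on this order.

External SSD (1 TB) $99.37: consumer electronics, under $110.00 → 0% → $0.00
Deli sandwich $6.07: ready-to-eat food → 6.75% → $0.41
Ski goggles $61.16: athletic equipment → 5% → $3.06
Pair of dumbbells (15 lb) $72.39: athletic equipment → 5% → $3.62
Mechanical keyboard $124.61: consumer electronics, $110.00 or more → 5.5% → $6.85
Bike helmet $84.93: athletic equipment → 5% → $4.25
Storage bin $18.63: other taxable items → 4.75% → $0.88
Yoga mat $44.22: athletic equipment → 5% → $2.21
Café latte $5.73: ready-to-eat food → 6.75% → $0.39
Total tax = $0.41 + $3.06 + $3.62 + $6.85 + $4.25 + $0.88 + $2.21 + $0.39 = $21.67

$21.67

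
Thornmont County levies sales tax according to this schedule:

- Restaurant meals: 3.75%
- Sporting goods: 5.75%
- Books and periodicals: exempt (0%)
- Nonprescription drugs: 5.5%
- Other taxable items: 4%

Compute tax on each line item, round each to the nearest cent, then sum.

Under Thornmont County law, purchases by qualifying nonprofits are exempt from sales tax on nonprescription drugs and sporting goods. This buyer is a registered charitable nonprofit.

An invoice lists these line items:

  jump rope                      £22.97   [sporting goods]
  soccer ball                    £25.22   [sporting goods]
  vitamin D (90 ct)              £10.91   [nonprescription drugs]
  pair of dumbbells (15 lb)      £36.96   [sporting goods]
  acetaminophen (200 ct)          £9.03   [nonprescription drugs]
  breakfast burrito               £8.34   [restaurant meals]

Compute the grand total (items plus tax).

£113.74

Jump rope £22.97: sporting goods, buyer-exempt → 0% → £0.00
Soccer ball £25.22: sporting goods, buyer-exempt → 0% → £0.00
Vitamin D (90 ct) £10.91: nonprescription drugs, buyer-exempt → 0% → £0.00
Pair of dumbbells (15 lb) £36.96: sporting goods, buyer-exempt → 0% → £0.00
Acetaminophen (200 ct) £9.03: nonprescription drugs, buyer-exempt → 0% → £0.00
Breakfast burrito £8.34: restaurant meals → 3.75% → £0.31
Subtotal = £113.43; tax = £0.31; total due = £113.74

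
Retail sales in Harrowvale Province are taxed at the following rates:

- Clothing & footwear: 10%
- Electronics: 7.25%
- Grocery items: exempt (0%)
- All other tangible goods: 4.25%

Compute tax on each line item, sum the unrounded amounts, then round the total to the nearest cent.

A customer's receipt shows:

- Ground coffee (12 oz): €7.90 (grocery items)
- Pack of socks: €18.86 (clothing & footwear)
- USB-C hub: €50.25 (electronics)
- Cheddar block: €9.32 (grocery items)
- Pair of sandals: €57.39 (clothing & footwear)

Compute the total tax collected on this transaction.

€11.27

Ground coffee (12 oz) €7.90: grocery items → 0% → €0.00
Pack of socks €18.86: clothing & footwear → 10% → €1.886
USB-C hub €50.25: electronics → 7.25% → €3.643125
Cheddar block €9.32: grocery items → 0% → €0.00
Pair of sandals €57.39: clothing & footwear → 10% → €5.739
Unrounded tax sum = €11.268125 → €11.27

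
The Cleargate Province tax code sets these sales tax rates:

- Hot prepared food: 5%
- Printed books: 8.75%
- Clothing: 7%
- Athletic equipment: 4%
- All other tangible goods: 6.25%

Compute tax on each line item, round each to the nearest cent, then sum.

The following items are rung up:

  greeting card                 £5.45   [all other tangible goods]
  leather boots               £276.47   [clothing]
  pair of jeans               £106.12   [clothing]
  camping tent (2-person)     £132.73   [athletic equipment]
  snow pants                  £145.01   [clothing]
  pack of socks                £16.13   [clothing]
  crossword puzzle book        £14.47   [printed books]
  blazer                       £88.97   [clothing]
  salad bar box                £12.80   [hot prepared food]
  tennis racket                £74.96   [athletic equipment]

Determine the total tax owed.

£54.85

Greeting card £5.45: all other tangible goods → 6.25% → £0.34
Leather boots £276.47: clothing → 7% → £19.35
Pair of jeans £106.12: clothing → 7% → £7.43
Camping tent (2-person) £132.73: athletic equipment → 4% → £5.31
Snow pants £145.01: clothing → 7% → £10.15
Pack of socks £16.13: clothing → 7% → £1.13
Crossword puzzle book £14.47: printed books → 8.75% → £1.27
Blazer £88.97: clothing → 7% → £6.23
Salad bar box £12.80: hot prepared food → 5% → £0.64
Tennis racket £74.96: athletic equipment → 4% → £3.00
Total tax = £0.34 + £19.35 + £7.43 + £5.31 + £10.15 + £1.13 + £1.27 + £6.23 + £0.64 + £3.00 = £54.85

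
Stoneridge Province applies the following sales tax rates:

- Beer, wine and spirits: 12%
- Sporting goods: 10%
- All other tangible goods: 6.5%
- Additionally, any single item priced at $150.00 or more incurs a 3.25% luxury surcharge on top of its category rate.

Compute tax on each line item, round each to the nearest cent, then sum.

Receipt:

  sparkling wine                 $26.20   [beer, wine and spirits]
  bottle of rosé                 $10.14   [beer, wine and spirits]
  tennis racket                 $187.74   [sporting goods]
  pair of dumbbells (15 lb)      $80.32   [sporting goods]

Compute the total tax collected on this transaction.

$37.27

Sparkling wine $26.20: beer, wine and spirits → 12% → $3.14
Bottle of rosé $10.14: beer, wine and spirits → 12% → $1.22
Tennis racket $187.74: sporting goods → 10% + 3.25% surcharge = 13.25% → $24.88
Pair of dumbbells (15 lb) $80.32: sporting goods → 10% → $8.03
Total tax = $3.14 + $1.22 + $24.88 + $8.03 = $37.27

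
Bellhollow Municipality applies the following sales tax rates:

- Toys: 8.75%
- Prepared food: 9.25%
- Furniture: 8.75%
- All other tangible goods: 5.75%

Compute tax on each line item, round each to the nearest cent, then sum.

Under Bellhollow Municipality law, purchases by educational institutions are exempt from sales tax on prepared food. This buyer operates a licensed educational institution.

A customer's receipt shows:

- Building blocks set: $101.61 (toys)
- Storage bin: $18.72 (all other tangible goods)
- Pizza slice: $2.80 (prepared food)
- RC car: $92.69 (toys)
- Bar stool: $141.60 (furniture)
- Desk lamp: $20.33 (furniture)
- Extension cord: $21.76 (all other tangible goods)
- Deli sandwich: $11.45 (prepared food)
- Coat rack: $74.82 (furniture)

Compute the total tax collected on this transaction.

$40.05

Building blocks set $101.61: toys → 8.75% → $8.89
Storage bin $18.72: all other tangible goods → 5.75% → $1.08
Pizza slice $2.80: prepared food, buyer-exempt → 0% → $0.00
RC car $92.69: toys → 8.75% → $8.11
Bar stool $141.60: furniture → 8.75% → $12.39
Desk lamp $20.33: furniture → 8.75% → $1.78
Extension cord $21.76: all other tangible goods → 5.75% → $1.25
Deli sandwich $11.45: prepared food, buyer-exempt → 0% → $0.00
Coat rack $74.82: furniture → 8.75% → $6.55
Total tax = $8.89 + $1.08 + $8.11 + $12.39 + $1.78 + $1.25 + $6.55 = $40.05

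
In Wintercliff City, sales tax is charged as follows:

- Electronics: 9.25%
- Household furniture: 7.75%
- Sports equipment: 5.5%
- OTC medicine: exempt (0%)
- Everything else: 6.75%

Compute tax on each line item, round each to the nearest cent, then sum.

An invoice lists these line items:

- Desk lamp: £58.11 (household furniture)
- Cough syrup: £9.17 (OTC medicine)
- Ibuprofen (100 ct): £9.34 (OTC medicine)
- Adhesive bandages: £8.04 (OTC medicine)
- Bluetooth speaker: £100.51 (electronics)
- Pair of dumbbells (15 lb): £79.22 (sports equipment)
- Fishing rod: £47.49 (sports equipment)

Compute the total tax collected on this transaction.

Desk lamp £58.11: household furniture → 7.75% → £4.50
Cough syrup £9.17: OTC medicine → 0% → £0.00
Ibuprofen (100 ct) £9.34: OTC medicine → 0% → £0.00
Adhesive bandages £8.04: OTC medicine → 0% → £0.00
Bluetooth speaker £100.51: electronics → 9.25% → £9.30
Pair of dumbbells (15 lb) £79.22: sports equipment → 5.5% → £4.36
Fishing rod £47.49: sports equipment → 5.5% → £2.61
Total tax = £4.50 + £9.30 + £4.36 + £2.61 = £20.77

£20.77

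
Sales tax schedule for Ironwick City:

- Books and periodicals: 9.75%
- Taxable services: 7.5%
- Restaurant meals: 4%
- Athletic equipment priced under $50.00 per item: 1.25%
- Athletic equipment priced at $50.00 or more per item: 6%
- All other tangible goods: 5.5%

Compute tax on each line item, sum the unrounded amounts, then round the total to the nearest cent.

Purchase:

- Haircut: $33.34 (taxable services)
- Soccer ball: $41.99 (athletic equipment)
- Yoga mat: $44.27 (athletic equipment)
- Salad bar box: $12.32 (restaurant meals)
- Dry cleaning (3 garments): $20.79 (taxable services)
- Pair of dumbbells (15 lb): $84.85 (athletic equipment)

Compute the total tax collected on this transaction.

Haircut $33.34: taxable services → 7.5% → $2.5005
Soccer ball $41.99: athletic equipment, under $50.00 → 1.25% → $0.524875
Yoga mat $44.27: athletic equipment, under $50.00 → 1.25% → $0.553375
Salad bar box $12.32: restaurant meals → 4% → $0.4928
Dry cleaning (3 garments) $20.79: taxable services → 7.5% → $1.55925
Pair of dumbbells (15 lb) $84.85: athletic equipment, $50.00 or more → 6% → $5.091
Unrounded tax sum = $10.7218 → $10.72

$10.72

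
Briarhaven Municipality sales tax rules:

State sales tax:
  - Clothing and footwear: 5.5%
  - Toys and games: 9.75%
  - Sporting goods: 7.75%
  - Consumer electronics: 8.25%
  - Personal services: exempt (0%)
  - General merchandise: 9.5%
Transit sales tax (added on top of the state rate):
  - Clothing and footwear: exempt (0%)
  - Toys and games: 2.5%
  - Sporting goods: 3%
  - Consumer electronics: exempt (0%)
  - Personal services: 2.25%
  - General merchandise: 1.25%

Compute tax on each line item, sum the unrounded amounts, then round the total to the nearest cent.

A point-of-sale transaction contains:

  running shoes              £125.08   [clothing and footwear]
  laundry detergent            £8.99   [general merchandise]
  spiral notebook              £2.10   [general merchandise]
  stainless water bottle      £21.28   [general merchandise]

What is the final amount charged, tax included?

Running shoes £125.08: clothing and footwear → 5.5% + 0% transit = 5.5% → £6.8794
Laundry detergent £8.99: general merchandise → 9.5% + 1.25% transit = 10.75% → £0.966425
Spiral notebook £2.10: general merchandise → 9.5% + 1.25% transit = 10.75% → £0.22575
Stainless water bottle £21.28: general merchandise → 9.5% + 1.25% transit = 10.75% → £2.2876
Subtotal = £157.45; unrounded tax = £10.359175 → £10.36; total due = £167.81

£167.81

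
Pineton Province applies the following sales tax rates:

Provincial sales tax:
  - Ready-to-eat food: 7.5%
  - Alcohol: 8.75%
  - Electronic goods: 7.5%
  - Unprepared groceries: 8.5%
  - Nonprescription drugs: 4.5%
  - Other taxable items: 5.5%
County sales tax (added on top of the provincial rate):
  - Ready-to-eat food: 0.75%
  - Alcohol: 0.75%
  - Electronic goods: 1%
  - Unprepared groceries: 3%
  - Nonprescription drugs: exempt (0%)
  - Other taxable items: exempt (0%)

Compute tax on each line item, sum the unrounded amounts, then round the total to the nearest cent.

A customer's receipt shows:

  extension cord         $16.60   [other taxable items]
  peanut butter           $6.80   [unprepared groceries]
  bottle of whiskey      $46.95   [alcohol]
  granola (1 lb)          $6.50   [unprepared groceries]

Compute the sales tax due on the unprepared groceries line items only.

Peanut butter $6.80: unprepared groceries → 8.5% + 3% county = 11.5% → $0.782
Granola (1 lb) $6.50: unprepared groceries → 8.5% + 3% county = 11.5% → $0.7475
Tax on unprepared groceries: unrounded sum = $1.5295 → $1.53

$1.53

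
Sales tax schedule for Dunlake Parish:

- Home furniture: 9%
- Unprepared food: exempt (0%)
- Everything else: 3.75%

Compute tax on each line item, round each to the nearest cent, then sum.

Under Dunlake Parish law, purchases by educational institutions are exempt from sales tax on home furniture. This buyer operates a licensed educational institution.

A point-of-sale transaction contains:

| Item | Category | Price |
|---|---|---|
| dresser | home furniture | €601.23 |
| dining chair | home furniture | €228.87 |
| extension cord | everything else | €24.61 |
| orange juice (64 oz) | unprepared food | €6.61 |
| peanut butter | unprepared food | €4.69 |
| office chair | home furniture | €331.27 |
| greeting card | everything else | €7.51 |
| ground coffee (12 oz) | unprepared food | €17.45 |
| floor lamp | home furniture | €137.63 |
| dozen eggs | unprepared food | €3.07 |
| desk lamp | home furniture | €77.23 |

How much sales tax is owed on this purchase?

€1.20

Dresser €601.23: home furniture, buyer-exempt → 0% → €0.00
Dining chair €228.87: home furniture, buyer-exempt → 0% → €0.00
Extension cord €24.61: everything else → 3.75% → €0.92
Orange juice (64 oz) €6.61: unprepared food → 0% → €0.00
Peanut butter €4.69: unprepared food → 0% → €0.00
Office chair €331.27: home furniture, buyer-exempt → 0% → €0.00
Greeting card €7.51: everything else → 3.75% → €0.28
Ground coffee (12 oz) €17.45: unprepared food → 0% → €0.00
Floor lamp €137.63: home furniture, buyer-exempt → 0% → €0.00
Dozen eggs €3.07: unprepared food → 0% → €0.00
Desk lamp €77.23: home furniture, buyer-exempt → 0% → €0.00
Total tax = €0.92 + €0.28 = €1.20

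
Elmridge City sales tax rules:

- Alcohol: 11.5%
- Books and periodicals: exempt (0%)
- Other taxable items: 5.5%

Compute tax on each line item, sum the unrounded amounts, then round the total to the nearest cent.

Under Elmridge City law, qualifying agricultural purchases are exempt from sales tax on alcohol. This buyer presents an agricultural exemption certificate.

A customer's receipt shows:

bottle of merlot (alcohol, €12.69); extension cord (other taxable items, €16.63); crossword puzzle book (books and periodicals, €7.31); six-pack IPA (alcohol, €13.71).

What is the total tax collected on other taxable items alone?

€0.91

Extension cord €16.63: other taxable items → 5.5% → €0.91465
Tax on other taxable items: unrounded sum = €0.91465 → €0.91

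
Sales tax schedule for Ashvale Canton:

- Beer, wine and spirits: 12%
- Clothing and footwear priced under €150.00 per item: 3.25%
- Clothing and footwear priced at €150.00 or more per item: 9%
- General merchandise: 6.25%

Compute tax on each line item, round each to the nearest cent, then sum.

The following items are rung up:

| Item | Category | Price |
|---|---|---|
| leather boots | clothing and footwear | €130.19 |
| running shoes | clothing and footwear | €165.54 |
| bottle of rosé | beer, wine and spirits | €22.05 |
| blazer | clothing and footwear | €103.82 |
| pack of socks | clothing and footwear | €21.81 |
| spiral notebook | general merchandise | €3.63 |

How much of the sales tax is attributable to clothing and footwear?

Leather boots €130.19: clothing and footwear, under €150.00 → 3.25% → €4.23
Running shoes €165.54: clothing and footwear, €150.00 or more → 9% → €14.90
Blazer €103.82: clothing and footwear, under €150.00 → 3.25% → €3.37
Pack of socks €21.81: clothing and footwear, under €150.00 → 3.25% → €0.71
Tax on clothing and footwear = €4.23 + €14.90 + €3.37 + €0.71 = €23.21

€23.21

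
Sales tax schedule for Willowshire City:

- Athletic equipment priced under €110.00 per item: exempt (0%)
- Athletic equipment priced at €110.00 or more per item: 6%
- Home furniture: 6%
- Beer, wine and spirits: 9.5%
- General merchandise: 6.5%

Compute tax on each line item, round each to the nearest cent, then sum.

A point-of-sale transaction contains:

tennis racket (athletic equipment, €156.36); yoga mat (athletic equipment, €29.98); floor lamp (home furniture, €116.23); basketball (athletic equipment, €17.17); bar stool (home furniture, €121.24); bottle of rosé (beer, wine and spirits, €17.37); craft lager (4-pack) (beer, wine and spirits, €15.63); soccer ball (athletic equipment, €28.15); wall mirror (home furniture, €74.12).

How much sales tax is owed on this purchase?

€31.20

Tennis racket €156.36: athletic equipment, €110.00 or more → 6% → €9.38
Yoga mat €29.98: athletic equipment, under €110.00 → 0% → €0.00
Floor lamp €116.23: home furniture → 6% → €6.97
Basketball €17.17: athletic equipment, under €110.00 → 0% → €0.00
Bar stool €121.24: home furniture → 6% → €7.27
Bottle of rosé €17.37: beer, wine and spirits → 9.5% → €1.65
Craft lager (4-pack) €15.63: beer, wine and spirits → 9.5% → €1.48
Soccer ball €28.15: athletic equipment, under €110.00 → 0% → €0.00
Wall mirror €74.12: home furniture → 6% → €4.45
Total tax = €9.38 + €6.97 + €7.27 + €1.65 + €1.48 + €4.45 = €31.20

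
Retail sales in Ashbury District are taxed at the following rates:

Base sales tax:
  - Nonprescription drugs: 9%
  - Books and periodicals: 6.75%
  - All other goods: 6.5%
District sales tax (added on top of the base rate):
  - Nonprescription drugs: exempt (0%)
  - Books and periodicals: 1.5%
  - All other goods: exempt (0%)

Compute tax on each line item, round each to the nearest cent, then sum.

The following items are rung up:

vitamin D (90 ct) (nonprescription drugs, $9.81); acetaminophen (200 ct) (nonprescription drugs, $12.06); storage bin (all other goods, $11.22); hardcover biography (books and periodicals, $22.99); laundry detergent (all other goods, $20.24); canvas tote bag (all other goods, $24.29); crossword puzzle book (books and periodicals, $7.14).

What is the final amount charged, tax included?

Vitamin D (90 ct) $9.81: nonprescription drugs → 9% + 0% district = 9% → $0.88
Acetaminophen (200 ct) $12.06: nonprescription drugs → 9% + 0% district = 9% → $1.09
Storage bin $11.22: all other goods → 6.5% + 0% district = 6.5% → $0.73
Hardcover biography $22.99: books and periodicals → 6.75% + 1.5% district = 8.25% → $1.90
Laundry detergent $20.24: all other goods → 6.5% + 0% district = 6.5% → $1.32
Canvas tote bag $24.29: all other goods → 6.5% + 0% district = 6.5% → $1.58
Crossword puzzle book $7.14: books and periodicals → 6.75% + 1.5% district = 8.25% → $0.59
Subtotal = $107.75; tax = $8.09; total due = $115.84

$115.84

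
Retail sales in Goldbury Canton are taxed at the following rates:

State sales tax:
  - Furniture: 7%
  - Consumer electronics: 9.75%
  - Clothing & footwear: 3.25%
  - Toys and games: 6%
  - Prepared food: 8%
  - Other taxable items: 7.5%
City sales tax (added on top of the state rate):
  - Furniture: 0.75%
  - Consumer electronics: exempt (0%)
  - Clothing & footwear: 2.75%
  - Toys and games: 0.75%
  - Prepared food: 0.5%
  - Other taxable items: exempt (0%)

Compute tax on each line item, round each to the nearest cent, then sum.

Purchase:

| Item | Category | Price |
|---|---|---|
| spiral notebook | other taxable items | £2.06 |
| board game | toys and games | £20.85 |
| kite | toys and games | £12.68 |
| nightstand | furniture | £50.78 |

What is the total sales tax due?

£6.36

Spiral notebook £2.06: other taxable items → 7.5% + 0% city = 7.5% → £0.15
Board game £20.85: toys and games → 6% + 0.75% city = 6.75% → £1.41
Kite £12.68: toys and games → 6% + 0.75% city = 6.75% → £0.86
Nightstand £50.78: furniture → 7% + 0.75% city = 7.75% → £3.94
Total tax = £0.15 + £1.41 + £0.86 + £3.94 = £6.36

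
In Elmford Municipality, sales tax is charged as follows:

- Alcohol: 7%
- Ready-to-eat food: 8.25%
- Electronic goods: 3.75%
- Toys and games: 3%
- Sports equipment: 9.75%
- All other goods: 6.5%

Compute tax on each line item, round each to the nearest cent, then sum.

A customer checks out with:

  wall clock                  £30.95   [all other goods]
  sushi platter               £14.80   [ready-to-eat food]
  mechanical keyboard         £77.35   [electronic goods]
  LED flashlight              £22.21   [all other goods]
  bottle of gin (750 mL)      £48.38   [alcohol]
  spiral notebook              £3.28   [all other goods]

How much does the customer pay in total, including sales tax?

£208.14

Wall clock £30.95: all other goods → 6.5% → £2.01
Sushi platter £14.80: ready-to-eat food → 8.25% → £1.22
Mechanical keyboard £77.35: electronic goods → 3.75% → £2.90
LED flashlight £22.21: all other goods → 6.5% → £1.44
Bottle of gin (750 mL) £48.38: alcohol → 7% → £3.39
Spiral notebook £3.28: all other goods → 6.5% → £0.21
Subtotal = £196.97; tax = £11.17; total due = £208.14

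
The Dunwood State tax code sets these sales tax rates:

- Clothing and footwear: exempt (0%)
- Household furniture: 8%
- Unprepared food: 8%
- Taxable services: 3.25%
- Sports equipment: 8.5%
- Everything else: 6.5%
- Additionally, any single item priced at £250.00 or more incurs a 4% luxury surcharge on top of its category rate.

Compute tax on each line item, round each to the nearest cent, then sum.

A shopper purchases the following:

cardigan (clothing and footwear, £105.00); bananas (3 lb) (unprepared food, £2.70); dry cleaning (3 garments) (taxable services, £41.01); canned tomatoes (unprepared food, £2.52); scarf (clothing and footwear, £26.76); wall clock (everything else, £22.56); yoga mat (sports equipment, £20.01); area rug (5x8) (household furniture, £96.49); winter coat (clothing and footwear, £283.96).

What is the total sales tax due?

Cardigan £105.00: clothing and footwear → 0% → £0.00
Bananas (3 lb) £2.70: unprepared food → 8% → £0.22
Dry cleaning (3 garments) £41.01: taxable services → 3.25% → £1.33
Canned tomatoes £2.52: unprepared food → 8% → £0.20
Scarf £26.76: clothing and footwear → 0% → £0.00
Wall clock £22.56: everything else → 6.5% → £1.47
Yoga mat £20.01: sports equipment → 8.5% → £1.70
Area rug (5x8) £96.49: household furniture → 8% → £7.72
Winter coat £283.96: clothing and footwear → 0% + 4% surcharge = 4% → £11.36
Total tax = £0.22 + £1.33 + £0.20 + £1.47 + £1.70 + £7.72 + £11.36 = £24.00

£24.00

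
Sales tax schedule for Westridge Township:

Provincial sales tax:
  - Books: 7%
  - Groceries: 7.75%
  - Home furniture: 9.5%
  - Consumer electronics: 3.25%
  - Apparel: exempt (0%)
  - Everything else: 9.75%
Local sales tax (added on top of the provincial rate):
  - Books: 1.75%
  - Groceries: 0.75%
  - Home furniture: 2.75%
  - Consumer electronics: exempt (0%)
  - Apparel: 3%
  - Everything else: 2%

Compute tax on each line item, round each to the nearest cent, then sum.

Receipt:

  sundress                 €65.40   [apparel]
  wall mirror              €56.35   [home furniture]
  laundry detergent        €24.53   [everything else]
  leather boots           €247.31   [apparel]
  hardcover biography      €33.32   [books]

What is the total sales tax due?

Sundress €65.40: apparel → 0% + 3% local = 3% → €1.96
Wall mirror €56.35: home furniture → 9.5% + 2.75% local = 12.25% → €6.90
Laundry detergent €24.53: everything else → 9.75% + 2% local = 11.75% → €2.88
Leather boots €247.31: apparel → 0% + 3% local = 3% → €7.42
Hardcover biography €33.32: books → 7% + 1.75% local = 8.75% → €2.92
Total tax = €1.96 + €6.90 + €2.88 + €7.42 + €2.92 = €22.08

€22.08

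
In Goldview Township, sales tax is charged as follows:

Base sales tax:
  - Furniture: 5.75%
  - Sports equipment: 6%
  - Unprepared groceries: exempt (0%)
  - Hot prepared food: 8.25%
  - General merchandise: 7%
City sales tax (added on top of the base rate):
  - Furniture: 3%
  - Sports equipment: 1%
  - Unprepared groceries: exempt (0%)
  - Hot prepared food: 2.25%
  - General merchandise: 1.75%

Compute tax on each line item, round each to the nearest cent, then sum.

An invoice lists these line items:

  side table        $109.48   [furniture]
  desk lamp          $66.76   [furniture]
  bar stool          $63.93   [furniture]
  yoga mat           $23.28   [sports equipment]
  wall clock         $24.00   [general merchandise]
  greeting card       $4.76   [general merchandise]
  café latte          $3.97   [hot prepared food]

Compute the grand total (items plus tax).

$321.76

Side table $109.48: furniture → 5.75% + 3% city = 8.75% → $9.58
Desk lamp $66.76: furniture → 5.75% + 3% city = 8.75% → $5.84
Bar stool $63.93: furniture → 5.75% + 3% city = 8.75% → $5.59
Yoga mat $23.28: sports equipment → 6% + 1% city = 7% → $1.63
Wall clock $24.00: general merchandise → 7% + 1.75% city = 8.75% → $2.10
Greeting card $4.76: general merchandise → 7% + 1.75% city = 8.75% → $0.42
Café latte $3.97: hot prepared food → 8.25% + 2.25% city = 10.5% → $0.42
Subtotal = $296.18; tax = $25.58; total due = $321.76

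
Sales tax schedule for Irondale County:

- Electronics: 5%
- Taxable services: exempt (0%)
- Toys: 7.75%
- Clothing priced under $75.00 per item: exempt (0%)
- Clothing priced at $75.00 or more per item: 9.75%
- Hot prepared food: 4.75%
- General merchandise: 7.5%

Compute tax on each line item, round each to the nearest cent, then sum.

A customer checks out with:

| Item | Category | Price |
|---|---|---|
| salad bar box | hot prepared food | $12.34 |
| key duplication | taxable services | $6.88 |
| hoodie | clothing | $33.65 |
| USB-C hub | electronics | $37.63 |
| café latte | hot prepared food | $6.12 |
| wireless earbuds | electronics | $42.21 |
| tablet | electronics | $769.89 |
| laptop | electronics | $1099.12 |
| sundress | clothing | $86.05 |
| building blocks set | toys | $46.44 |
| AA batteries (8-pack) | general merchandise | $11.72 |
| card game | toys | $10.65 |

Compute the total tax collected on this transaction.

$112.02

Salad bar box $12.34: hot prepared food → 4.75% → $0.59
Key duplication $6.88: taxable services → 0% → $0.00
Hoodie $33.65: clothing, under $75.00 → 0% → $0.00
USB-C hub $37.63: electronics → 5% → $1.88
Café latte $6.12: hot prepared food → 4.75% → $0.29
Wireless earbuds $42.21: electronics → 5% → $2.11
Tablet $769.89: electronics → 5% → $38.49
Laptop $1099.12: electronics → 5% → $54.96
Sundress $86.05: clothing, $75.00 or more → 9.75% → $8.39
Building blocks set $46.44: toys → 7.75% → $3.60
AA batteries (8-pack) $11.72: general merchandise → 7.5% → $0.88
Card game $10.65: toys → 7.75% → $0.83
Total tax = $0.59 + $1.88 + $0.29 + $2.11 + $38.49 + $54.96 + $8.39 + $3.60 + $0.88 + $0.83 = $112.02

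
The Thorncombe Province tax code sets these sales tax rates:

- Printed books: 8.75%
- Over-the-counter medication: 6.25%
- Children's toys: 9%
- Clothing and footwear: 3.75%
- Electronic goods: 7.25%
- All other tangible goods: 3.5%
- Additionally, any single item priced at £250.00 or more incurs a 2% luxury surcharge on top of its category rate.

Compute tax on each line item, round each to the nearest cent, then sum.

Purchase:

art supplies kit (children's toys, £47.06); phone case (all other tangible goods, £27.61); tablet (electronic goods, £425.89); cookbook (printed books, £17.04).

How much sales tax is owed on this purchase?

Art supplies kit £47.06: children's toys → 9% → £4.24
Phone case £27.61: all other tangible goods → 3.5% → £0.97
Tablet £425.89: electronic goods → 7.25% + 2% surcharge = 9.25% → £39.39
Cookbook £17.04: printed books → 8.75% → £1.49
Total tax = £4.24 + £0.97 + £39.39 + £1.49 = £46.09

£46.09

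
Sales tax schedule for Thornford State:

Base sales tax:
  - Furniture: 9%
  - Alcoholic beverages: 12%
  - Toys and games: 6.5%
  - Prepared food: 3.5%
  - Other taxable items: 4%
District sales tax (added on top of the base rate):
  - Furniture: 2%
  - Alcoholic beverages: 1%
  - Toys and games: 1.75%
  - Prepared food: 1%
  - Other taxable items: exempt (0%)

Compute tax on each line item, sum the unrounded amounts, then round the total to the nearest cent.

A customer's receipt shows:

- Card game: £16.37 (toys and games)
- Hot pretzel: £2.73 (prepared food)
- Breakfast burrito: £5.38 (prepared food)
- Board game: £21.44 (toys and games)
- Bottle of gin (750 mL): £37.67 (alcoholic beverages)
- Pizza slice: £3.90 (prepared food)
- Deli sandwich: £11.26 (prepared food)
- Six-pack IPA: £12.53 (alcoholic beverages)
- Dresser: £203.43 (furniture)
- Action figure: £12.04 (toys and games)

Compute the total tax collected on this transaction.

£34.06

Card game £16.37: toys and games → 6.5% + 1.75% district = 8.25% → £1.350525
Hot pretzel £2.73: prepared food → 3.5% + 1% district = 4.5% → £0.12285
Breakfast burrito £5.38: prepared food → 3.5% + 1% district = 4.5% → £0.2421
Board game £21.44: toys and games → 6.5% + 1.75% district = 8.25% → £1.7688
Bottle of gin (750 mL) £37.67: alcoholic beverages → 12% + 1% district = 13% → £4.8971
Pizza slice £3.90: prepared food → 3.5% + 1% district = 4.5% → £0.1755
Deli sandwich £11.26: prepared food → 3.5% + 1% district = 4.5% → £0.5067
Six-pack IPA £12.53: alcoholic beverages → 12% + 1% district = 13% → £1.6289
Dresser £203.43: furniture → 9% + 2% district = 11% → £22.3773
Action figure £12.04: toys and games → 6.5% + 1.75% district = 8.25% → £0.9933
Unrounded tax sum = £34.063075 → £34.06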